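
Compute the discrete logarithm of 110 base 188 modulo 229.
169

Baby-step giant-step with step n = ⌈√229⌉ = 16.
Baby steps 188^j mod 229 (j:value) for j=0..15: 0:1, 1:188, 2:78, 3:8, 4:130, 5:166, 6:64, 7:124, 8:183, 9:54, 10:76, 11:90, 12:203, 13:150, 14:33, 15:21.
Giant-step multiplier: 188^(-16) ≡ 188^(228-16) = 188^212 ≡ 25 (mod 229).
Giant steps γ_i = 110·25^i mod 229: γ_0=110, γ_1=2, γ_2=50, γ_3=105, γ_4=106, γ_5=131, γ_6=69, γ_7=122, γ_8=73, γ_9=222, γ_10=54 (in table at j=9).
x = i·n + j = 10·16 + 9 = 169.
Check: 188^169 ≡ 110 (mod 229).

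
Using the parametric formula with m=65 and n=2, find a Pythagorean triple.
(4221, 260, 4229)

Euclid's formula: a = m² - n², b = 2mn, c = m² + n²
m = 65, n = 2
a = 65² - 2² = 4225 - 4 = 4221
b = 2 × 65 × 2 = 260
c = 65² + 2² = 4225 + 4 = 4229
Verification: 4221² + 260² = 17816841 + 67600 = 17884441 = 4229² ✓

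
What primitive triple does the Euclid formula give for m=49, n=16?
(2145, 1568, 2657)

Euclid's formula: a = m² - n², b = 2mn, c = m² + n²
m = 49, n = 16
a = 49² - 16² = 2401 - 256 = 2145
b = 2 × 49 × 16 = 1568
c = 49² + 16² = 2401 + 256 = 2657
Verification: 2145² + 1568² = 4601025 + 2458624 = 7059649 = 2657² ✓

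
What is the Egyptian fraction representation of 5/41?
1/9 + 1/93 + 1/11439

Greedy algorithm:
5/41: ceiling(41/5) = 9, use 1/9
4/369: ceiling(369/4) = 93, use 1/93
1/11439: ceiling(11439/1) = 11439, use 1/11439
Result: 5/41 = 1/9 + 1/93 + 1/11439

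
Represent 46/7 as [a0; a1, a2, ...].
[6; 1, 1, 3]

Euclidean algorithm steps:
46 = 6 × 7 + 4
7 = 1 × 4 + 3
4 = 1 × 3 + 1
3 = 3 × 1 + 0
Continued fraction: [6; 1, 1, 3]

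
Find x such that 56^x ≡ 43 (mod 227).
214

Baby-step giant-step with step n = ⌈√227⌉ = 16.
Baby steps 56^j mod 227 (j:value) for j=0..15: 0:1, 1:56, 2:185, 3:145, 4:175, 5:39, 6:141, 7:178, 8:207, 9:15, 10:159, 11:51, 12:132, 13:128, 14:131, 15:72.
Giant-step multiplier: 56^(-16) ≡ 56^(226-16) = 56^210 ≡ 21 (mod 227).
Giant steps γ_i = 43·21^i mod 227: γ_0=43, γ_1=222, γ_2=122, γ_3=65, γ_4=3, γ_5=63, γ_6=188, γ_7=89, γ_8=53, γ_9=205, γ_10=219, γ_11=59, γ_12=104, γ_13=141 (in table at j=6).
x = i·n + j = 13·16 + 6 = 214.
Check: 56^214 ≡ 43 (mod 227).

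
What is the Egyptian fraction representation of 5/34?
1/7 + 1/238

Greedy algorithm:
5/34: ceiling(34/5) = 7, use 1/7
1/238: ceiling(238/1) = 238, use 1/238
Result: 5/34 = 1/7 + 1/238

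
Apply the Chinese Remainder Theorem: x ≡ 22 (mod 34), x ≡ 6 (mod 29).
702

Using Chinese Remainder Theorem:
M = 34 × 29 = 986
M1 = 29, M2 = 34
y1 = 29^(-1) mod 34 = 27
y2 = 34^(-1) mod 29 = 6
x = (22×29×27 + 6×34×6) mod 986 = 702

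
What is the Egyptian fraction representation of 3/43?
1/15 + 1/323 + 1/208335

Greedy algorithm:
3/43: ceiling(43/3) = 15, use 1/15
2/645: ceiling(645/2) = 323, use 1/323
1/208335: ceiling(208335/1) = 208335, use 1/208335
Result: 3/43 = 1/15 + 1/323 + 1/208335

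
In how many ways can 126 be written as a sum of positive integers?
3519222692

p(n) counts ways to write n as a sum of positive integers (order ignored).
Euler's pentagonal recurrence: p(k) = p(k-1) + p(k-2) - p(k-5) - p(k-7) + p(k-12) + p(k-15) - ... (offsets j(3j∓1)/2, signs ++--, p(0)=1, p(<0)=0).
DP table for k = 0..125: p(0)=1, p(1)=1, p(2)=2, p(3)=3, p(4)=5, p(5)=7, p(6)=11, p(7)=15, p(8)=22, p(9)=30, p(10)=42, p(11)=56, p(12)=77, p(13)=101, p(14)=135, p(15)=176, p(16)=231, p(17)=297, p(18)=385, p(19)=490, p(20)=627, p(21)=792, p(22)=1002, p(23)=1255, p(24)=1575, p(25)=1958, p(26)=2436, p(27)=3010, p(28)=3718, p(29)=4565, p(30)=5604, p(31)=6842, p(32)=8349, p(33)=10143, p(34)=12310, p(35)=14883, p(36)=17977, p(37)=21637, p(38)=26015, p(39)=31185, p(40)=37338, p(41)=44583, p(42)=53174, p(43)=63261, p(44)=75175, p(45)=89134, p(46)=105558, p(47)=124754, p(48)=147273, p(49)=173525, p(50)=204226, p(51)=239943, p(52)=281589, p(53)=329931, p(54)=386155, p(55)=451276, p(56)=526823, p(57)=614154, p(58)=715220, p(59)=831820, p(60)=966467, p(61)=1121505, p(62)=1300156, p(63)=1505499, p(64)=1741630, p(65)=2012558, p(66)=2323520, p(67)=2679689, p(68)=3087735, p(69)=3554345, p(70)=4087968, p(71)=4697205, p(72)=5392783, p(73)=6185689, p(74)=7089500, p(75)=8118264, p(76)=9289091, p(77)=10619863, p(78)=12132164, p(79)=13848650, p(80)=15796476, p(81)=18004327, p(82)=20506255, p(83)=23338469, p(84)=26543660, p(85)=30167357, p(86)=34262962, p(87)=38887673, p(88)=44108109, p(89)=49995925, p(90)=56634173, p(91)=64112359, p(92)=72533807, p(93)=82010177, p(94)=92669720, p(95)=104651419, p(96)=118114304, p(97)=133230930, p(98)=150198136, p(99)=169229875, p(100)=190569292, p(101)=214481126, p(102)=241265379, p(103)=271248950, p(104)=304801365, p(105)=342325709, p(106)=384276336, p(107)=431149389, p(108)=483502844, p(109)=541946240, p(110)=607163746, p(111)=679903203, p(112)=761002156, p(113)=851376628, p(114)=952050665, p(115)=1064144451, p(116)=1188908248, p(117)=1327710076, p(118)=1482074143, p(119)=1653668665, p(120)=1844349560, p(121)=2056148051, p(122)=2291320912, p(123)=2552338241, p(124)=2841940500, p(125)=3163127352.
Final step: p(126) = p(125) + p(124) - p(121) - p(119) + p(114) + p(111) - p(104) - p(100) + p(91) + p(86) - p(75) - p(69) + p(56) + p(49) - p(34) - p(26) + p(9) + p(0)
= 3163127352 + 2841940500 - 2056148051 - 1653668665 + 952050665 + 679903203 - 304801365 - 190569292 + 64112359 + 34262962 - 8118264 - 3554345 + 526823 + 173525 - 12310 - 2436 + 30 + 1
= 3519222692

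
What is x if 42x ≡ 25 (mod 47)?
x ≡ 42 (mod 47)

gcd(42, 47) = 1, which divides 25, so solutions exist.
Find 42^(-1) mod 47 by the extended Euclidean algorithm:
47 = 1 × 42 + 5  ⟹  5 = (1)·47 + (-1)·42
42 = 8 × 5 + 2  ⟹  2 = (-8)·47 + (9)·42
5 = 2 × 2 + 1  ⟹  1 = (17)·47 + (-19)·42
So (-19)·42 ≡ 1 (mod 47), i.e. 42^(-1) ≡ -19 ≡ 28 (mod 47).
x ≡ 28 × 25 = 700 ≡ 42 (mod 47).
Check: 42 × 42 = 1764 ≡ 25 (mod 47).
Unique solution: x ≡ 42 (mod 47)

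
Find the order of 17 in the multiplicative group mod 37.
36

37 is prime, so ord(17) divides φ(37) = 36.
Divisors of 36: 1, 2, 3, 4, 6, 9, 12, 18, 36.
Repeated squaring: 17^1 ≡ 17, 17^2 ≡ 30, 17^4 ≡ 12, 17^8 ≡ 33, 17^16 ≡ 16, 17^32 ≡ 34 (mod 37).
Test 17^d mod 37 for each divisor d in increasing order:
17^1 ≡ 17
17^2 ≡ 30
17^3 = 17^2·17^1 ≡ 29
17^4 ≡ 12
17^6 = 17^4·17^2 ≡ 27
17^9 = 17^8·17^1 ≡ 6
17^12 = 17^8·17^4 ≡ 26
17^18 = 17^16·17^2 ≡ 36
17^36 = 17^32·17^4 ≡ 1  ← first divisor giving 1
The order is 36.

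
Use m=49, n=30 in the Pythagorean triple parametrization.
(1501, 2940, 3301)

Euclid's formula: a = m² - n², b = 2mn, c = m² + n²
m = 49, n = 30
a = 49² - 30² = 2401 - 900 = 1501
b = 2 × 49 × 30 = 2940
c = 49² + 30² = 2401 + 900 = 3301
Verification: 1501² + 2940² = 2253001 + 8643600 = 10896601 = 3301² ✓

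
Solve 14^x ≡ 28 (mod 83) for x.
74

Baby-step giant-step with step n = ⌈√83⌉ = 10.
Baby steps 14^j mod 83 (j:value) for j=0..9: 0:1, 1:14, 2:30, 3:5, 4:70, 5:67, 6:25, 7:18, 8:3, 9:42.
Giant-step multiplier: 14^(-10) ≡ 14^(82-10) = 14^72 ≡ 12 (mod 83).
Giant steps γ_i = 28·12^i mod 83: γ_0=28, γ_1=4, γ_2=48, γ_3=78, γ_4=23, γ_5=27, γ_6=75, γ_7=70 (in table at j=4).
x = i·n + j = 7·10 + 4 = 74.
Check: 14^74 ≡ 28 (mod 83).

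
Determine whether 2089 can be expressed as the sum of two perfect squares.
8² + 45² (a=8, b=45)

Factorization: 2089 = 2089
By Fermat: n is sum of two squares iff every prime p ≡ 3 (mod 4) appears to even power.
All primes ≡ 3 (mod 4) appear to even power.
Search a = 0, 1, 2, … for 2089 - a² a perfect square: first hit at a = 8: 2089 - 64 = 2025 = 45².
2089 = 8² + 45² = 64 + 2025 ✓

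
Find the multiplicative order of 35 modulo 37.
36

37 is prime, so ord(35) divides φ(37) = 36.
Divisors of 36: 1, 2, 3, 4, 6, 9, 12, 18, 36.
Repeated squaring: 35^1 ≡ 35, 35^2 ≡ 4, 35^4 ≡ 16, 35^8 ≡ 34, 35^16 ≡ 9, 35^32 ≡ 7 (mod 37).
Test 35^d mod 37 for each divisor d in increasing order:
35^1 ≡ 35
35^2 ≡ 4
35^3 = 35^2·35^1 ≡ 29
35^4 ≡ 16
35^6 = 35^4·35^2 ≡ 27
35^9 = 35^8·35^1 ≡ 6
35^12 = 35^8·35^4 ≡ 26
35^18 = 35^16·35^2 ≡ 36
35^36 = 35^32·35^4 ≡ 1  ← first divisor giving 1
The order is 36.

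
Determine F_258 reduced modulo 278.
196

Matrix identity: Q^n = [[F_(n+1), F_n], [F_n, F_(n-1)]] with Q = [[1,1],[1,0]].
n = 258 = 100000010₂. Square-and-multiply, entries mod 278:
Q^1 = [[1,1],[1,0]]
Q^2 = (Q^1)² = [[2,1],[1,1]]
Q^4 = (Q^2)² = [[5,3],[3,2]]
Q^8 = (Q^4)² = [[34,21],[21,13]]
Q^16 = (Q^8)² = [[207,153],[153,54]]
Q^32 = (Q^16)² = [[94,179],[179,193]]
Q^64 = (Q^32)² = [[11,221],[221,68]]
Q^129 = (Q^64)²·Q = [[257,34],[34,223]]
Q^258 = (Q^129)² = [[207,196],[196,11]]
F_258 mod 278 = Q^258[0][1] = 196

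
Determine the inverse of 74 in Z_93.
44

gcd(74, 93) = 1, so the inverse exists.
Extended Euclidean algorithm on (93, 74):
93 = 1 × 74 + 19  ⟹  19 = (1)·93 + (-1)·74
74 = 3 × 19 + 17  ⟹  17 = (-3)·93 + (4)·74
19 = 1 × 17 + 2  ⟹  2 = (4)·93 + (-5)·74
17 = 8 × 2 + 1  ⟹  1 = (-35)·93 + (44)·74
So (44)·74 ≡ 1 (mod 93), i.e. 74^(-1) ≡ 44 (mod 93).
Check: 74 × 44 = 3256 ≡ 1 (mod 93)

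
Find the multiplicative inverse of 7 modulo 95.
68

gcd(7, 95) = 1, so the inverse exists.
Extended Euclidean algorithm on (95, 7):
95 = 13 × 7 + 4  ⟹  4 = (1)·95 + (-13)·7
7 = 1 × 4 + 3  ⟹  3 = (-1)·95 + (14)·7
4 = 1 × 3 + 1  ⟹  1 = (2)·95 + (-27)·7
So (-27)·7 ≡ 1 (mod 95), i.e. 7^(-1) ≡ -27 ≡ 68 (mod 95).
Check: 7 × 68 = 476 ≡ 1 (mod 95)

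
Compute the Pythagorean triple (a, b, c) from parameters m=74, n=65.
(1251, 9620, 9701)

Euclid's formula: a = m² - n², b = 2mn, c = m² + n²
m = 74, n = 65
a = 74² - 65² = 5476 - 4225 = 1251
b = 2 × 74 × 65 = 9620
c = 74² + 65² = 5476 + 4225 = 9701
Verification: 1251² + 9620² = 1565001 + 92544400 = 94109401 = 9701² ✓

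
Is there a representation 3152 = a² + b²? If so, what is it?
4² + 56² (a=4, b=56)

Factorization: 3152 = 2^4 × 197
By Fermat: n is sum of two squares iff every prime p ≡ 3 (mod 4) appears to even power.
All primes ≡ 3 (mod 4) appear to even power.
Search a = 0, 1, 2, … for 3152 - a² a perfect square: first hit at a = 4: 3152 - 16 = 3136 = 56².
3152 = 4² + 56² = 16 + 3136 ✓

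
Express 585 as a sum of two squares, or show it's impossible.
3² + 24² (a=3, b=24)

Factorization: 585 = 3^2 × 5 × 13
By Fermat: n is sum of two squares iff every prime p ≡ 3 (mod 4) appears to even power.
All primes ≡ 3 (mod 4) appear to even power.
Search a = 0, 1, 2, … for 585 - a² a perfect square: first hit at a = 3: 585 - 9 = 576 = 24².
585 = 3² + 24² = 9 + 576 ✓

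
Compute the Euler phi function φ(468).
144

468 = 2^2 × 3^2 × 13
φ(n) = n × ∏(1 - 1/p) for each prime p dividing n
φ(468) = 468 × (1 - 1/2) × (1 - 1/3) × (1 - 1/13) = 144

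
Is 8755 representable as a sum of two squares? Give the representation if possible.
Not possible

Factorization: 8755 = 5 × 17 × 103
By Fermat: n is sum of two squares iff every prime p ≡ 3 (mod 4) appears to even power.
Prime(s) ≡ 3 (mod 4) with odd exponent: [(103, 1)]
Therefore 8755 cannot be expressed as a² + b².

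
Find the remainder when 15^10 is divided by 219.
111

Repeated squaring. Binary of 10 = 1010.
15^1 ≡ 15 (mod 219); 15^2 ≡ 6 (mod 219); 15^4 ≡ 36 (mod 219); 15^8 ≡ 201 (mod 219)
15^10 = 15^2 × 15^8 ≡ 111 (mod 219)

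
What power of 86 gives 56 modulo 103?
34

Baby-step giant-step with step n = ⌈√103⌉ = 11.
Baby steps 86^j mod 103 (j:value) for j=0..10: 0:1, 1:86, 2:83, 3:31, 4:91, 5:101, 6:34, 7:40, 8:41, 9:24, 10:4.
Giant-step multiplier: 86^(-11) ≡ 86^(102-11) = 86^91 ≡ 53 (mod 103).
Giant steps γ_i = 56·53^i mod 103: γ_0=56, γ_1=84, γ_2=23, γ_3=86 (in table at j=1).
x = i·n + j = 3·11 + 1 = 34.
Check: 86^34 ≡ 56 (mod 103).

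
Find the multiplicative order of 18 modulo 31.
15

31 is prime, so ord(18) divides φ(31) = 30.
Divisors of 30: 1, 2, 3, 5, 6, 10, 15, 30.
Repeated squaring: 18^1 ≡ 18, 18^2 ≡ 14, 18^4 ≡ 10, 18^8 ≡ 7, 18^16 ≡ 18 (mod 31).
Test 18^d mod 31 for each divisor d in increasing order:
18^1 ≡ 18
18^2 ≡ 14
18^3 = 18^2·18^1 ≡ 4
18^5 = 18^4·18^1 ≡ 25
18^6 = 18^4·18^2 ≡ 16
18^10 = 18^8·18^2 ≡ 5
18^15 = 18^8·18^4·18^2·18^1 ≡ 1  ← first divisor giving 1
The order is 15.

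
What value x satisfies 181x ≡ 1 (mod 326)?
317

gcd(181, 326) = 1, so the inverse exists.
Extended Euclidean algorithm on (326, 181):
326 = 1 × 181 + 145  ⟹  145 = (1)·326 + (-1)·181
181 = 1 × 145 + 36  ⟹  36 = (-1)·326 + (2)·181
145 = 4 × 36 + 1  ⟹  1 = (5)·326 + (-9)·181
So (-9)·181 ≡ 1 (mod 326), i.e. 181^(-1) ≡ -9 ≡ 317 (mod 326).
Check: 181 × 317 = 57377 ≡ 1 (mod 326)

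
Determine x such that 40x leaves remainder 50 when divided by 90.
x ≡ 8 (mod 9)

gcd(40, 90) = 10, which divides 50, so solutions exist.
Divide through by 10: 4x ≡ 5 (mod 9).
Find 4^(-1) mod 9 by the extended Euclidean algorithm:
9 = 2 × 4 + 1  ⟹  1 = (1)·9 + (-2)·4
So (-2)·4 ≡ 1 (mod 9), i.e. 4^(-1) ≡ -2 ≡ 7 (mod 9).
x ≡ 7 × 5 = 35 ≡ 8 (mod 9).
Check: 40 × 8 = 320 ≡ 50 (mod 90).
x ≡ 8 (mod 9), giving 10 solutions mod 90.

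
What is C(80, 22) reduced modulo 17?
6

Using Lucas' theorem:
Write n=80 and k=22 in base 17:
n in base 17: [4, 12]
k in base 17: [1, 5]
C(80,22) mod 17 = ∏ C(n_i, k_i) mod 17
Digit binomials (mod 17): C(4,1) = 4; C(12,5) = 792 ≡ 10
Product: 4 × 10 = 40 ≡ 6 (mod 17)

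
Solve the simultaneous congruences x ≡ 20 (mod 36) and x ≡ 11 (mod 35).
956

Using Chinese Remainder Theorem:
M = 36 × 35 = 1260
M1 = 35, M2 = 36
y1 = 35^(-1) mod 36 = 35
y2 = 36^(-1) mod 35 = 1
x = (20×35×35 + 11×36×1) mod 1260 = 956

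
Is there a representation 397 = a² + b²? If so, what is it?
6² + 19² (a=6, b=19)

Factorization: 397 = 397
By Fermat: n is sum of two squares iff every prime p ≡ 3 (mod 4) appears to even power.
All primes ≡ 3 (mod 4) appear to even power.
Search a = 0, 1, 2, … for 397 - a² a perfect square: first hit at a = 6: 397 - 36 = 361 = 19².
397 = 6² + 19² = 36 + 361 ✓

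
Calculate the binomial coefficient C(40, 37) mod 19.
0

Using Lucas' theorem:
Write n=40 and k=37 in base 19:
n in base 19: [2, 2]
k in base 19: [1, 18]
C(40,37) mod 19 = ∏ C(n_i, k_i) mod 19
Digit binomials (mod 19): C(2,1) = 2; C(2,18) = 0 (k_i > n_i)
Product: 2 × 0 = 0 ≡ 0 (mod 19)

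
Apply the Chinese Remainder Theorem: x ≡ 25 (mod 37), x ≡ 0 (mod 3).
99

Using Chinese Remainder Theorem:
M = 37 × 3 = 111
M1 = 3, M2 = 37
y1 = 3^(-1) mod 37 = 25
y2 = 37^(-1) mod 3 = 1
x = (25×3×25 + 0×37×1) mod 111 = 99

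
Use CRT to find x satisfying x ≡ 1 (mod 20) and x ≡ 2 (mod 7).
121

Using Chinese Remainder Theorem:
M = 20 × 7 = 140
M1 = 7, M2 = 20
y1 = 7^(-1) mod 20 = 3
y2 = 20^(-1) mod 7 = 6
x = (1×7×3 + 2×20×6) mod 140 = 121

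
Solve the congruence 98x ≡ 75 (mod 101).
x ≡ 76 (mod 101)

gcd(98, 101) = 1, which divides 75, so solutions exist.
Find 98^(-1) mod 101 by the extended Euclidean algorithm:
101 = 1 × 98 + 3  ⟹  3 = (1)·101 + (-1)·98
98 = 32 × 3 + 2  ⟹  2 = (-32)·101 + (33)·98
3 = 1 × 2 + 1  ⟹  1 = (33)·101 + (-34)·98
So (-34)·98 ≡ 1 (mod 101), i.e. 98^(-1) ≡ -34 ≡ 67 (mod 101).
x ≡ 67 × 75 = 5025 ≡ 76 (mod 101).
Check: 98 × 76 = 7448 ≡ 75 (mod 101).
Unique solution: x ≡ 76 (mod 101)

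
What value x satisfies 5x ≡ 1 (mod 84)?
17

gcd(5, 84) = 1, so the inverse exists.
Extended Euclidean algorithm on (84, 5):
84 = 16 × 5 + 4  ⟹  4 = (1)·84 + (-16)·5
5 = 1 × 4 + 1  ⟹  1 = (-1)·84 + (17)·5
So (17)·5 ≡ 1 (mod 84), i.e. 5^(-1) ≡ 17 (mod 84).
Check: 5 × 17 = 85 ≡ 1 (mod 84)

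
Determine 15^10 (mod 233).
85

Repeated squaring. Binary of 10 = 1010.
15^1 ≡ 15 (mod 233); 15^2 ≡ 225 (mod 233); 15^4 ≡ 64 (mod 233); 15^8 ≡ 135 (mod 233)
15^10 = 15^2 × 15^8 ≡ 85 (mod 233)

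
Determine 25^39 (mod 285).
235

Repeated squaring. Binary of 39 = 100111.
25^1 ≡ 25 (mod 285); 25^2 ≡ 55 (mod 285); 25^4 ≡ 175 (mod 285); 25^8 ≡ 130 (mod 285); 25^16 ≡ 85 (mod 285); 25^32 ≡ 100 (mod 285)
25^39 = 25^1 × 25^2 × 25^4 × 25^32 ≡ 235 (mod 285)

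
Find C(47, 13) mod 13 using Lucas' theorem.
3

Using Lucas' theorem:
Write n=47 and k=13 in base 13:
n in base 13: [3, 8]
k in base 13: [1, 0]
C(47,13) mod 13 = ∏ C(n_i, k_i) mod 13
Digit binomials (mod 13): C(3,1) = 3; C(8,0) = 1
Product: 3 × 1 = 3 ≡ 3 (mod 13)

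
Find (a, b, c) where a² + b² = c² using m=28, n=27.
(55, 1512, 1513)

Euclid's formula: a = m² - n², b = 2mn, c = m² + n²
m = 28, n = 27
a = 28² - 27² = 784 - 729 = 55
b = 2 × 28 × 27 = 1512
c = 28² + 27² = 784 + 729 = 1513
Verification: 55² + 1512² = 3025 + 2286144 = 2289169 = 1513² ✓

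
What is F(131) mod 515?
209

Matrix identity: Q^n = [[F_(n+1), F_n], [F_n, F_(n-1)]] with Q = [[1,1],[1,0]].
n = 131 = 10000011₂. Square-and-multiply, entries mod 515:
Q^1 = [[1,1],[1,0]]
Q^2 = (Q^1)² = [[2,1],[1,1]]
Q^4 = (Q^2)² = [[5,3],[3,2]]
Q^8 = (Q^4)² = [[34,21],[21,13]]
Q^16 = (Q^8)² = [[52,472],[472,95]]
Q^32 = (Q^16)² = [[433,374],[374,59]]
Q^65 = (Q^32)²·Q = [[493,340],[340,153]]
Q^131 = (Q^65)²·Q = [[459,209],[209,250]]
F_131 mod 515 = Q^131[0][1] = 209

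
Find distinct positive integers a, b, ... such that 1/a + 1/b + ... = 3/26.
1/9 + 1/234

Greedy algorithm:
3/26: ceiling(26/3) = 9, use 1/9
1/234: ceiling(234/1) = 234, use 1/234
Result: 3/26 = 1/9 + 1/234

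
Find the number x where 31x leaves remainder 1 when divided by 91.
47

gcd(31, 91) = 1, so the inverse exists.
Extended Euclidean algorithm on (91, 31):
91 = 2 × 31 + 29  ⟹  29 = (1)·91 + (-2)·31
31 = 1 × 29 + 2  ⟹  2 = (-1)·91 + (3)·31
29 = 14 × 2 + 1  ⟹  1 = (15)·91 + (-44)·31
So (-44)·31 ≡ 1 (mod 91), i.e. 31^(-1) ≡ -44 ≡ 47 (mod 91).
Check: 31 × 47 = 1457 ≡ 1 (mod 91)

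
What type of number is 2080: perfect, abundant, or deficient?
abundant

Proper divisors of 2080: sum = 1 + 2 + 4 + 5 + 8 + 10 + 13 + 16 + ... + 260 + 416 + 520 + 1040 (23 divisors) = 3212
Since 3212 > 2080, 2080 is abundant.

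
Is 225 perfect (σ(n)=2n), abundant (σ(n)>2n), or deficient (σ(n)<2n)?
deficient

Proper divisors of 225: sum = 1 + 3 + 5 + 9 + 15 + 25 + 45 + 75 = 178
Since 178 < 225, 225 is deficient.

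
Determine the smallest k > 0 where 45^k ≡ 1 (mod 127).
126

127 is prime, so ord(45) divides φ(127) = 126.
Divisors of 126: 1, 2, 3, 6, 7, 9, 14, 18, 21, 42, 63, 126.
Repeated squaring: 45^1 ≡ 45, 45^2 ≡ 120, 45^4 ≡ 49, 45^8 ≡ 115, 45^16 ≡ 17, 45^32 ≡ 35, 45^64 ≡ 82 (mod 127).
Test 45^d mod 127 for each divisor d in increasing order:
45^1 ≡ 45
45^2 ≡ 120
45^3 = 45^2·45^1 ≡ 66
45^6 = 45^4·45^2 ≡ 38
45^7 = 45^4·45^2·45^1 ≡ 59
45^9 = 45^8·45^1 ≡ 95
45^14 = 45^8·45^4·45^2 ≡ 52
45^18 = 45^16·45^2 ≡ 8
45^21 = 45^16·45^4·45^1 ≡ 20
45^42 = 45^32·45^8·45^2 ≡ 19
45^63 = 45^32·45^16·45^8·45^4·45^2·45^1 ≡ 126
45^126 = 45^64·45^32·45^16·45^8·45^4·45^2 ≡ 1  ← first divisor giving 1
The order is 126.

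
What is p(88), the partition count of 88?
44108109

p(n) counts ways to write n as a sum of positive integers (order ignored).
Euler's pentagonal recurrence: p(k) = p(k-1) + p(k-2) - p(k-5) - p(k-7) + p(k-12) + p(k-15) - ... (offsets j(3j∓1)/2, signs ++--, p(0)=1, p(<0)=0).
DP table for k = 0..87: p(0)=1, p(1)=1, p(2)=2, p(3)=3, p(4)=5, p(5)=7, p(6)=11, p(7)=15, p(8)=22, p(9)=30, p(10)=42, p(11)=56, p(12)=77, p(13)=101, p(14)=135, p(15)=176, p(16)=231, p(17)=297, p(18)=385, p(19)=490, p(20)=627, p(21)=792, p(22)=1002, p(23)=1255, p(24)=1575, p(25)=1958, p(26)=2436, p(27)=3010, p(28)=3718, p(29)=4565, p(30)=5604, p(31)=6842, p(32)=8349, p(33)=10143, p(34)=12310, p(35)=14883, p(36)=17977, p(37)=21637, p(38)=26015, p(39)=31185, p(40)=37338, p(41)=44583, p(42)=53174, p(43)=63261, p(44)=75175, p(45)=89134, p(46)=105558, p(47)=124754, p(48)=147273, p(49)=173525, p(50)=204226, p(51)=239943, p(52)=281589, p(53)=329931, p(54)=386155, p(55)=451276, p(56)=526823, p(57)=614154, p(58)=715220, p(59)=831820, p(60)=966467, p(61)=1121505, p(62)=1300156, p(63)=1505499, p(64)=1741630, p(65)=2012558, p(66)=2323520, p(67)=2679689, p(68)=3087735, p(69)=3554345, p(70)=4087968, p(71)=4697205, p(72)=5392783, p(73)=6185689, p(74)=7089500, p(75)=8118264, p(76)=9289091, p(77)=10619863, p(78)=12132164, p(79)=13848650, p(80)=15796476, p(81)=18004327, p(82)=20506255, p(83)=23338469, p(84)=26543660, p(85)=30167357, p(86)=34262962, p(87)=38887673.
Final step: p(88) = p(87) + p(86) - p(83) - p(81) + p(76) + p(73) - p(66) - p(62) + p(53) + p(48) - p(37) - p(31) + p(18) + p(11)
= 38887673 + 34262962 - 23338469 - 18004327 + 9289091 + 6185689 - 2323520 - 1300156 + 329931 + 147273 - 21637 - 6842 + 385 + 56
= 44108109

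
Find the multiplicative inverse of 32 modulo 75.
68

gcd(32, 75) = 1, so the inverse exists.
Extended Euclidean algorithm on (75, 32):
75 = 2 × 32 + 11  ⟹  11 = (1)·75 + (-2)·32
32 = 2 × 11 + 10  ⟹  10 = (-2)·75 + (5)·32
11 = 1 × 10 + 1  ⟹  1 = (3)·75 + (-7)·32
So (-7)·32 ≡ 1 (mod 75), i.e. 32^(-1) ≡ -7 ≡ 68 (mod 75).
Check: 32 × 68 = 2176 ≡ 1 (mod 75)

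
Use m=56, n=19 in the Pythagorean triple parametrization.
(2775, 2128, 3497)

Euclid's formula: a = m² - n², b = 2mn, c = m² + n²
m = 56, n = 19
a = 56² - 19² = 3136 - 361 = 2775
b = 2 × 56 × 19 = 2128
c = 56² + 19² = 3136 + 361 = 3497
Verification: 2775² + 2128² = 7700625 + 4528384 = 12229009 = 3497² ✓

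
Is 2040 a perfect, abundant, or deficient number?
abundant

Proper divisors of 2040: sum = 1 + 2 + 3 + 4 + 5 + 6 + 8 + 10 + ... + 408 + 510 + 680 + 1020 (31 divisors) = 4440
Since 4440 > 2040, 2040 is abundant.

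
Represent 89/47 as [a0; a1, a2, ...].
[1; 1, 8, 2, 2]

Euclidean algorithm steps:
89 = 1 × 47 + 42
47 = 1 × 42 + 5
42 = 8 × 5 + 2
5 = 2 × 2 + 1
2 = 2 × 1 + 0
Continued fraction: [1; 1, 8, 2, 2]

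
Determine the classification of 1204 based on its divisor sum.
abundant

Proper divisors of 1204: sum = 1 + 2 + 4 + 7 + 14 + 28 + 43 + 86 + 172 + 301 + 602 = 1260
Since 1260 > 1204, 1204 is abundant.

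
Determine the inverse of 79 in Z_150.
19

gcd(79, 150) = 1, so the inverse exists.
Extended Euclidean algorithm on (150, 79):
150 = 1 × 79 + 71  ⟹  71 = (1)·150 + (-1)·79
79 = 1 × 71 + 8  ⟹  8 = (-1)·150 + (2)·79
71 = 8 × 8 + 7  ⟹  7 = (9)·150 + (-17)·79
8 = 1 × 7 + 1  ⟹  1 = (-10)·150 + (19)·79
So (19)·79 ≡ 1 (mod 150), i.e. 79^(-1) ≡ 19 (mod 150).
Check: 79 × 19 = 1501 ≡ 1 (mod 150)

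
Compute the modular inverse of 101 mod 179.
39

gcd(101, 179) = 1, so the inverse exists.
Extended Euclidean algorithm on (179, 101):
179 = 1 × 101 + 78  ⟹  78 = (1)·179 + (-1)·101
101 = 1 × 78 + 23  ⟹  23 = (-1)·179 + (2)·101
78 = 3 × 23 + 9  ⟹  9 = (4)·179 + (-7)·101
23 = 2 × 9 + 5  ⟹  5 = (-9)·179 + (16)·101
9 = 1 × 5 + 4  ⟹  4 = (13)·179 + (-23)·101
5 = 1 × 4 + 1  ⟹  1 = (-22)·179 + (39)·101
So (39)·101 ≡ 1 (mod 179), i.e. 101^(-1) ≡ 39 (mod 179).
Check: 101 × 39 = 3939 ≡ 1 (mod 179)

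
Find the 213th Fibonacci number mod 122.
120

Matrix identity: Q^n = [[F_(n+1), F_n], [F_n, F_(n-1)]] with Q = [[1,1],[1,0]].
n = 213 = 11010101₂. Square-and-multiply, entries mod 122:
Q^1 = [[1,1],[1,0]]
Q^3 = (Q^1)²·Q = [[3,2],[2,1]]
Q^6 = (Q^3)² = [[13,8],[8,5]]
Q^13 = (Q^6)²·Q = [[11,111],[111,22]]
Q^26 = (Q^13)² = [[120,3],[3,117]]
Q^53 = (Q^26)²·Q = [[114,13],[13,101]]
Q^106 = (Q^53)² = [[111,111],[111,0]]
Q^213 = (Q^106)²·Q = [[119,120],[120,121]]
F_213 mod 122 = Q^213[0][1] = 120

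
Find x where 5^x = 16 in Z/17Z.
8

Baby-step giant-step with step n = ⌈√17⌉ = 5.
Baby steps 5^j mod 17 (j:value) for j=0..4: 0:1, 1:5, 2:8, 3:6, 4:13.
Giant-step multiplier: 5^(-5) ≡ 5^(16-5) = 5^11 ≡ 11 (mod 17).
Giant steps γ_i = 16·11^i mod 17: γ_0=16, γ_1=6 (in table at j=3).
x = i·n + j = 1·5 + 3 = 8.
Check: 5^8 ≡ 16 (mod 17).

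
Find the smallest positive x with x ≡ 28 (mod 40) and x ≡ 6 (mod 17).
108

Using Chinese Remainder Theorem:
M = 40 × 17 = 680
M1 = 17, M2 = 40
y1 = 17^(-1) mod 40 = 33
y2 = 40^(-1) mod 17 = 3
x = (28×17×33 + 6×40×3) mod 680 = 108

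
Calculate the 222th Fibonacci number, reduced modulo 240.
56

Matrix identity: Q^n = [[F_(n+1), F_n], [F_n, F_(n-1)]] with Q = [[1,1],[1,0]].
n = 222 = 11011110₂. Square-and-multiply, entries mod 240:
Q^1 = [[1,1],[1,0]]
Q^3 = (Q^1)²·Q = [[3,2],[2,1]]
Q^6 = (Q^3)² = [[13,8],[8,5]]
Q^13 = (Q^6)²·Q = [[137,233],[233,144]]
Q^27 = (Q^13)²·Q = [[51,98],[98,193]]
Q^55 = (Q^27)²·Q = [[117,205],[205,152]]
Q^111 = (Q^55)²·Q = [[219,34],[34,185]]
Q^222 = (Q^111)² = [[157,56],[56,101]]
F_222 mod 240 = Q^222[0][1] = 56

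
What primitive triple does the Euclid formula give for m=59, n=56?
(345, 6608, 6617)

Euclid's formula: a = m² - n², b = 2mn, c = m² + n²
m = 59, n = 56
a = 59² - 56² = 3481 - 3136 = 345
b = 2 × 59 × 56 = 6608
c = 59² + 56² = 3481 + 3136 = 6617
Verification: 345² + 6608² = 119025 + 43665664 = 43784689 = 6617² ✓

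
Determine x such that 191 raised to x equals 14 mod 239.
9

Baby-step giant-step with step n = ⌈√239⌉ = 16.
Baby steps 191^j mod 239 (j:value) for j=0..15: 0:1, 1:191, 2:153, 3:65, 4:226, 5:146, 6:162, 7:111, 8:169, 9:14, 10:45, 11:230, 12:193, 13:57, 14:132, 15:117.
h = 14 is already in the table at j=9, so x = 9.
Check: 191^9 ≡ 14 (mod 239).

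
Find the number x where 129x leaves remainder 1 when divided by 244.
157

gcd(129, 244) = 1, so the inverse exists.
Extended Euclidean algorithm on (244, 129):
244 = 1 × 129 + 115  ⟹  115 = (1)·244 + (-1)·129
129 = 1 × 115 + 14  ⟹  14 = (-1)·244 + (2)·129
115 = 8 × 14 + 3  ⟹  3 = (9)·244 + (-17)·129
14 = 4 × 3 + 2  ⟹  2 = (-37)·244 + (70)·129
3 = 1 × 2 + 1  ⟹  1 = (46)·244 + (-87)·129
So (-87)·129 ≡ 1 (mod 244), i.e. 129^(-1) ≡ -87 ≡ 157 (mod 244).
Check: 129 × 157 = 20253 ≡ 1 (mod 244)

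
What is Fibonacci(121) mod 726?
331

Matrix identity: Q^n = [[F_(n+1), F_n], [F_n, F_(n-1)]] with Q = [[1,1],[1,0]].
n = 121 = 1111001₂. Square-and-multiply, entries mod 726:
Q^1 = [[1,1],[1,0]]
Q^3 = (Q^1)²·Q = [[3,2],[2,1]]
Q^7 = (Q^3)²·Q = [[21,13],[13,8]]
Q^15 = (Q^7)²·Q = [[261,610],[610,377]]
Q^30 = (Q^15)² = [[265,44],[44,221]]
Q^60 = (Q^30)² = [[287,330],[330,683]]
Q^121 = (Q^60)²·Q = [[265,331],[331,660]]
F_121 mod 726 = Q^121[0][1] = 331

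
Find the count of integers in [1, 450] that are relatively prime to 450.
120

450 = 2 × 3^2 × 5^2
φ(n) = n × ∏(1 - 1/p) for each prime p dividing n
φ(450) = 450 × (1 - 1/2) × (1 - 1/3) × (1 - 1/5) = 120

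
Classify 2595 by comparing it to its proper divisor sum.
deficient

Proper divisors of 2595: sum = 1 + 3 + 5 + 15 + 173 + 519 + 865 = 1581
Since 1581 < 2595, 2595 is deficient.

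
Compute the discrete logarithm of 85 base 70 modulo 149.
92

Baby-step giant-step with step n = ⌈√149⌉ = 13.
Baby steps 70^j mod 149 (j:value) for j=0..12: 0:1, 1:70, 2:132, 3:2, 4:140, 5:115, 6:4, 7:131, 8:81, 9:8, 10:113, 11:13, 12:16.
Giant-step multiplier: 70^(-13) ≡ 70^(148-13) = 70^135 ≡ 60 (mod 149).
Giant steps γ_i = 85·60^i mod 149: γ_0=85, γ_1=34, γ_2=103, γ_3=71, γ_4=88, γ_5=65, γ_6=26, γ_7=70 (in table at j=1).
x = i·n + j = 7·13 + 1 = 92.
Check: 70^92 ≡ 85 (mod 149).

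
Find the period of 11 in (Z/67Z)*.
66

67 is prime, so ord(11) divides φ(67) = 66.
Divisors of 66: 1, 2, 3, 6, 11, 22, 33, 66.
Repeated squaring: 11^1 ≡ 11, 11^2 ≡ 54, 11^4 ≡ 35, 11^8 ≡ 19, 11^16 ≡ 26, 11^32 ≡ 6, 11^64 ≡ 36 (mod 67).
Test 11^d mod 67 for each divisor d in increasing order:
11^1 ≡ 11
11^2 ≡ 54
11^3 = 11^2·11^1 ≡ 58
11^6 = 11^4·11^2 ≡ 14
11^11 = 11^8·11^2·11^1 ≡ 30
11^22 = 11^16·11^4·11^2 ≡ 29
11^33 = 11^32·11^1 ≡ 66
11^66 = 11^64·11^2 ≡ 1  ← first divisor giving 1
The order is 66.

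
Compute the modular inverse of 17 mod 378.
89

gcd(17, 378) = 1, so the inverse exists.
Extended Euclidean algorithm on (378, 17):
378 = 22 × 17 + 4  ⟹  4 = (1)·378 + (-22)·17
17 = 4 × 4 + 1  ⟹  1 = (-4)·378 + (89)·17
So (89)·17 ≡ 1 (mod 378), i.e. 17^(-1) ≡ 89 (mod 378).
Check: 17 × 89 = 1513 ≡ 1 (mod 378)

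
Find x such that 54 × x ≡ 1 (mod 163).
160

gcd(54, 163) = 1, so the inverse exists.
Extended Euclidean algorithm on (163, 54):
163 = 3 × 54 + 1  ⟹  1 = (1)·163 + (-3)·54
So (-3)·54 ≡ 1 (mod 163), i.e. 54^(-1) ≡ -3 ≡ 160 (mod 163).
Check: 54 × 160 = 8640 ≡ 1 (mod 163)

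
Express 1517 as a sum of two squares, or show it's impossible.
19² + 34² (a=19, b=34)

Factorization: 1517 = 37 × 41
By Fermat: n is sum of two squares iff every prime p ≡ 3 (mod 4) appears to even power.
All primes ≡ 3 (mod 4) appear to even power.
Search a = 0, 1, 2, … for 1517 - a² a perfect square: first hit at a = 19: 1517 - 361 = 1156 = 34².
1517 = 19² + 34² = 361 + 1156 ✓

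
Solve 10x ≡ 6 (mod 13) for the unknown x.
x ≡ 11 (mod 13)

gcd(10, 13) = 1, which divides 6, so solutions exist.
Find 10^(-1) mod 13 by the extended Euclidean algorithm:
13 = 1 × 10 + 3  ⟹  3 = (1)·13 + (-1)·10
10 = 3 × 3 + 1  ⟹  1 = (-3)·13 + (4)·10
So (4)·10 ≡ 1 (mod 13), i.e. 10^(-1) ≡ 4 (mod 13).
x ≡ 4 × 6 = 24 ≡ 11 (mod 13).
Check: 10 × 11 = 110 ≡ 6 (mod 13).
Unique solution: x ≡ 11 (mod 13)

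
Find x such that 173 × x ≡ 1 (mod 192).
101

gcd(173, 192) = 1, so the inverse exists.
Extended Euclidean algorithm on (192, 173):
192 = 1 × 173 + 19  ⟹  19 = (1)·192 + (-1)·173
173 = 9 × 19 + 2  ⟹  2 = (-9)·192 + (10)·173
19 = 9 × 2 + 1  ⟹  1 = (82)·192 + (-91)·173
So (-91)·173 ≡ 1 (mod 192), i.e. 173^(-1) ≡ -91 ≡ 101 (mod 192).
Check: 173 × 101 = 17473 ≡ 1 (mod 192)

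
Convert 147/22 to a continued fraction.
[6; 1, 2, 7]

Euclidean algorithm steps:
147 = 6 × 22 + 15
22 = 1 × 15 + 7
15 = 2 × 7 + 1
7 = 7 × 1 + 0
Continued fraction: [6; 1, 2, 7]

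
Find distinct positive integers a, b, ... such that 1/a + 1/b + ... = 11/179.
1/17 + 1/381 + 1/231877 + 1/134417125946 + 1/36135927495031235663886

Greedy algorithm:
11/179: ceiling(179/11) = 17, use 1/17
8/3043: ceiling(3043/8) = 381, use 1/381
5/1159383: ceiling(1159383/5) = 231877, use 1/231877
2/268834251891: ceiling(268834251891/2) = 134417125946, use 1/134417125946
1/36135927495031235663886: ceiling(36135927495031235663886/1) = 36135927495031235663886, use 1/36135927495031235663886
Result: 11/179 = 1/17 + 1/381 + 1/231877 + 1/134417125946 + 1/36135927495031235663886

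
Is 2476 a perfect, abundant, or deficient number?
deficient

Proper divisors of 2476: sum = 1 + 2 + 4 + 619 + 1238 = 1864
Since 1864 < 2476, 2476 is deficient.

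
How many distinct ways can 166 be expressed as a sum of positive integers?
189334822579

p(n) counts ways to write n as a sum of positive integers (order ignored).
Euler's pentagonal recurrence: p(k) = p(k-1) + p(k-2) - p(k-5) - p(k-7) + p(k-12) + p(k-15) - ... (offsets j(3j∓1)/2, signs ++--, p(0)=1, p(<0)=0).
DP table for k = 0..165: p(0)=1, p(1)=1, p(2)=2, p(3)=3, p(4)=5, p(5)=7, p(6)=11, p(7)=15, p(8)=22, p(9)=30, p(10)=42, p(11)=56, p(12)=77, p(13)=101, p(14)=135, p(15)=176, p(16)=231, p(17)=297, p(18)=385, p(19)=490, p(20)=627, p(21)=792, p(22)=1002, p(23)=1255, p(24)=1575, p(25)=1958, p(26)=2436, p(27)=3010, p(28)=3718, p(29)=4565, p(30)=5604, p(31)=6842, p(32)=8349, p(33)=10143, p(34)=12310, p(35)=14883, p(36)=17977, p(37)=21637, p(38)=26015, p(39)=31185, p(40)=37338, p(41)=44583, p(42)=53174, p(43)=63261, p(44)=75175, p(45)=89134, p(46)=105558, p(47)=124754, p(48)=147273, p(49)=173525, p(50)=204226, p(51)=239943, p(52)=281589, p(53)=329931, p(54)=386155, p(55)=451276, p(56)=526823, p(57)=614154, p(58)=715220, p(59)=831820, p(60)=966467, p(61)=1121505, p(62)=1300156, p(63)=1505499, p(64)=1741630, p(65)=2012558, p(66)=2323520, p(67)=2679689, p(68)=3087735, p(69)=3554345, p(70)=4087968, p(71)=4697205, p(72)=5392783, p(73)=6185689, p(74)=7089500, p(75)=8118264, p(76)=9289091, p(77)=10619863, p(78)=12132164, p(79)=13848650, p(80)=15796476, p(81)=18004327, p(82)=20506255, p(83)=23338469, p(84)=26543660, p(85)=30167357, p(86)=34262962, p(87)=38887673, p(88)=44108109, p(89)=49995925, p(90)=56634173, p(91)=64112359, p(92)=72533807, p(93)=82010177, p(94)=92669720, p(95)=104651419, p(96)=118114304, p(97)=133230930, p(98)=150198136, p(99)=169229875, p(100)=190569292, p(101)=214481126, p(102)=241265379, p(103)=271248950, p(104)=304801365, p(105)=342325709, p(106)=384276336, p(107)=431149389, p(108)=483502844, p(109)=541946240, p(110)=607163746, p(111)=679903203, p(112)=761002156, p(113)=851376628, p(114)=952050665, p(115)=1064144451, p(116)=1188908248, p(117)=1327710076, p(118)=1482074143, p(119)=1653668665, p(120)=1844349560, p(121)=2056148051, p(122)=2291320912, p(123)=2552338241, p(124)=2841940500, p(125)=3163127352, p(126)=3519222692, p(127)=3913864295, p(128)=4351078600, p(129)=4835271870, p(130)=5371315400, p(131)=5964539504, p(132)=6620830889, p(133)=7346629512, p(134)=8149040695, p(135)=9035836076, p(136)=10015581680, p(137)=11097645016, p(138)=12292341831, p(139)=13610949895, p(140)=15065878135, p(141)=16670689208, p(142)=18440293320, p(143)=20390982757, p(144)=22540654445, p(145)=24908858009, p(146)=27517052599, p(147)=30388671978, p(148)=33549419497, p(149)=37027355200, p(150)=40853235313, p(151)=45060624582, p(152)=49686288421, p(153)=54770336324, p(154)=60356673280, p(155)=66493182097, p(156)=73232243759, p(157)=80630964769, p(158)=88751778802, p(159)=97662728555, p(160)=107438159466, p(161)=118159068427, p(162)=129913904637, p(163)=142798995930, p(164)=156919475295, p(165)=172389800255.
Final step: p(166) = p(165) + p(164) - p(161) - p(159) + p(154) + p(151) - p(144) - p(140) + p(131) + p(126) - p(115) - p(109) + p(96) + p(89) - p(74) - p(66) + p(49) + p(40) - p(21) - p(11)
= 172389800255 + 156919475295 - 118159068427 - 97662728555 + 60356673280 + 45060624582 - 22540654445 - 15065878135 + 5964539504 + 3519222692 - 1064144451 - 541946240 + 118114304 + 49995925 - 7089500 - 2323520 + 173525 + 37338 - 792 - 56
= 189334822579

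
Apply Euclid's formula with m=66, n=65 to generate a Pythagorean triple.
(131, 8580, 8581)

Euclid's formula: a = m² - n², b = 2mn, c = m² + n²
m = 66, n = 65
a = 66² - 65² = 4356 - 4225 = 131
b = 2 × 66 × 65 = 8580
c = 66² + 65² = 4356 + 4225 = 8581
Verification: 131² + 8580² = 17161 + 73616400 = 73633561 = 8581² ✓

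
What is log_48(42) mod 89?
34

Baby-step giant-step with step n = ⌈√89⌉ = 10.
Baby steps 48^j mod 89 (j:value) for j=0..9: 0:1, 1:48, 2:79, 3:54, 4:11, 5:83, 6:68, 7:60, 8:32, 9:23.
Giant-step multiplier: 48^(-10) ≡ 48^(88-10) = 48^78 ≡ 47 (mod 89).
Giant steps γ_i = 42·47^i mod 89: γ_0=42, γ_1=16, γ_2=40, γ_3=11 (in table at j=4).
x = i·n + j = 3·10 + 4 = 34.
Check: 48^34 ≡ 42 (mod 89).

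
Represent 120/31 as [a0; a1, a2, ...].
[3; 1, 6, 1, 3]

Euclidean algorithm steps:
120 = 3 × 31 + 27
31 = 1 × 27 + 4
27 = 6 × 4 + 3
4 = 1 × 3 + 1
3 = 3 × 1 + 0
Continued fraction: [3; 1, 6, 1, 3]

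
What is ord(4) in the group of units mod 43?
7

43 is prime, so ord(4) divides φ(43) = 42.
Divisors of 42: 1, 2, 3, 6, 7, 14, 21, 42.
Repeated squaring: 4^1 ≡ 4, 4^2 ≡ 16, 4^4 ≡ 41, 4^8 ≡ 4, 4^16 ≡ 16, 4^32 ≡ 41 (mod 43).
Test 4^d mod 43 for each divisor d in increasing order:
4^1 ≡ 4
4^2 ≡ 16
4^3 = 4^2·4^1 ≡ 21
4^6 = 4^4·4^2 ≡ 11
4^7 = 4^4·4^2·4^1 ≡ 1  ← first divisor giving 1
The order is 7.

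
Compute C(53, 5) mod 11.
5

Using Lucas' theorem:
Write n=53 and k=5 in base 11:
n in base 11: [4, 9]
k in base 11: [0, 5]
C(53,5) mod 11 = ∏ C(n_i, k_i) mod 11
Digit binomials (mod 11): C(4,0) = 1; C(9,5) = 126 ≡ 5
Product: 1 × 5 = 5 ≡ 5 (mod 11)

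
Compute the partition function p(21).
792

p(n) counts ways to write n as a sum of positive integers (order ignored).
Euler's pentagonal recurrence: p(k) = p(k-1) + p(k-2) - p(k-5) - p(k-7) + p(k-12) + p(k-15) - ... (offsets j(3j∓1)/2, signs ++--, p(0)=1, p(<0)=0).
DP table for k = 0..20: p(0)=1, p(1)=1, p(2)=2, p(3)=3, p(4)=5, p(5)=7, p(6)=11, p(7)=15, p(8)=22, p(9)=30, p(10)=42, p(11)=56, p(12)=77, p(13)=101, p(14)=135, p(15)=176, p(16)=231, p(17)=297, p(18)=385, p(19)=490, p(20)=627.
Final step: p(21) = p(20) + p(19) - p(16) - p(14) + p(9) + p(6)
= 627 + 490 - 231 - 135 + 30 + 11
= 792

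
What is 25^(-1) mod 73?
38

gcd(25, 73) = 1, so the inverse exists.
Extended Euclidean algorithm on (73, 25):
73 = 2 × 25 + 23  ⟹  23 = (1)·73 + (-2)·25
25 = 1 × 23 + 2  ⟹  2 = (-1)·73 + (3)·25
23 = 11 × 2 + 1  ⟹  1 = (12)·73 + (-35)·25
So (-35)·25 ≡ 1 (mod 73), i.e. 25^(-1) ≡ -35 ≡ 38 (mod 73).
Check: 25 × 38 = 950 ≡ 1 (mod 73)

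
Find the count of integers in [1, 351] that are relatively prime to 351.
216

351 = 3^3 × 13
φ(n) = n × ∏(1 - 1/p) for each prime p dividing n
φ(351) = 351 × (1 - 1/3) × (1 - 1/13) = 216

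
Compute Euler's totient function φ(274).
136

274 = 2 × 137
φ(n) = n × ∏(1 - 1/p) for each prime p dividing n
φ(274) = 274 × (1 - 1/2) × (1 - 1/137) = 136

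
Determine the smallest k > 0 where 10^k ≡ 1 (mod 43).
21

43 is prime, so ord(10) divides φ(43) = 42.
Divisors of 42: 1, 2, 3, 6, 7, 14, 21, 42.
Repeated squaring: 10^1 ≡ 10, 10^2 ≡ 14, 10^4 ≡ 24, 10^8 ≡ 17, 10^16 ≡ 31, 10^32 ≡ 15 (mod 43).
Test 10^d mod 43 for each divisor d in increasing order:
10^1 ≡ 10
10^2 ≡ 14
10^3 = 10^2·10^1 ≡ 11
10^6 = 10^4·10^2 ≡ 35
10^7 = 10^4·10^2·10^1 ≡ 6
10^14 = 10^8·10^4·10^2 ≡ 36
10^21 = 10^16·10^4·10^1 ≡ 1  ← first divisor giving 1
The order is 21.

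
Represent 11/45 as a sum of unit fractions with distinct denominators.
1/5 + 1/23 + 1/1035

Greedy algorithm:
11/45: ceiling(45/11) = 5, use 1/5
2/45: ceiling(45/2) = 23, use 1/23
1/1035: ceiling(1035/1) = 1035, use 1/1035
Result: 11/45 = 1/5 + 1/23 + 1/1035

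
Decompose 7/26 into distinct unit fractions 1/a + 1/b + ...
1/4 + 1/52

Greedy algorithm:
7/26: ceiling(26/7) = 4, use 1/4
1/52: ceiling(52/1) = 52, use 1/52
Result: 7/26 = 1/4 + 1/52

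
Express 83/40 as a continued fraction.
[2; 13, 3]

Euclidean algorithm steps:
83 = 2 × 40 + 3
40 = 13 × 3 + 1
3 = 3 × 1 + 0
Continued fraction: [2; 13, 3]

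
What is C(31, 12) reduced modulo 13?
0

Using Lucas' theorem:
Write n=31 and k=12 in base 13:
n in base 13: [2, 5]
k in base 13: [0, 12]
C(31,12) mod 13 = ∏ C(n_i, k_i) mod 13
Digit binomials (mod 13): C(2,0) = 1; C(5,12) = 0 (k_i > n_i)
Product: 1 × 0 = 0 ≡ 0 (mod 13)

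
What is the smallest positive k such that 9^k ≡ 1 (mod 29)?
14

29 is prime, so ord(9) divides φ(29) = 28.
Divisors of 28: 1, 2, 4, 7, 14, 28.
Repeated squaring: 9^1 ≡ 9, 9^2 ≡ 23, 9^4 ≡ 7, 9^8 ≡ 20, 9^16 ≡ 23 (mod 29).
Test 9^d mod 29 for each divisor d in increasing order:
9^1 ≡ 9
9^2 ≡ 23
9^4 ≡ 7
9^7 = 9^4·9^2·9^1 ≡ 28
9^14 = 9^8·9^4·9^2 ≡ 1  ← first divisor giving 1
The order is 14.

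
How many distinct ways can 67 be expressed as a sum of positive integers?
2679689

p(n) counts ways to write n as a sum of positive integers (order ignored).
Euler's pentagonal recurrence: p(k) = p(k-1) + p(k-2) - p(k-5) - p(k-7) + p(k-12) + p(k-15) - ... (offsets j(3j∓1)/2, signs ++--, p(0)=1, p(<0)=0).
DP table for k = 0..66: p(0)=1, p(1)=1, p(2)=2, p(3)=3, p(4)=5, p(5)=7, p(6)=11, p(7)=15, p(8)=22, p(9)=30, p(10)=42, p(11)=56, p(12)=77, p(13)=101, p(14)=135, p(15)=176, p(16)=231, p(17)=297, p(18)=385, p(19)=490, p(20)=627, p(21)=792, p(22)=1002, p(23)=1255, p(24)=1575, p(25)=1958, p(26)=2436, p(27)=3010, p(28)=3718, p(29)=4565, p(30)=5604, p(31)=6842, p(32)=8349, p(33)=10143, p(34)=12310, p(35)=14883, p(36)=17977, p(37)=21637, p(38)=26015, p(39)=31185, p(40)=37338, p(41)=44583, p(42)=53174, p(43)=63261, p(44)=75175, p(45)=89134, p(46)=105558, p(47)=124754, p(48)=147273, p(49)=173525, p(50)=204226, p(51)=239943, p(52)=281589, p(53)=329931, p(54)=386155, p(55)=451276, p(56)=526823, p(57)=614154, p(58)=715220, p(59)=831820, p(60)=966467, p(61)=1121505, p(62)=1300156, p(63)=1505499, p(64)=1741630, p(65)=2012558, p(66)=2323520.
Final step: p(67) = p(66) + p(65) - p(62) - p(60) + p(55) + p(52) - p(45) - p(41) + p(32) + p(27) - p(16) - p(10)
= 2323520 + 2012558 - 1300156 - 966467 + 451276 + 281589 - 89134 - 44583 + 8349 + 3010 - 231 - 42
= 2679689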